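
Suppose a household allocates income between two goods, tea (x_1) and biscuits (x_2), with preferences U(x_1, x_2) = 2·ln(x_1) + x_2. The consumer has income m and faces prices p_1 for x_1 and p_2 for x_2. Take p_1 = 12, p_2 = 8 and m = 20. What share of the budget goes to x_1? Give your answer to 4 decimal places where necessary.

share on x_1 = 0.8

Set MRS = p_1/p_2: (2/x_1)/1 = p_1/p_2.
So x_1*(p_1,p_2) = 2·p_2/p_1, independent of income; and x_2* = (m − 2·p_2)/p_2.
At the given prices: x_1* = 2·8/12 = 1.3333, and x_2* = 0.5.
Expenditure on x_1: 12·1.3333 = 16; share = 0.8.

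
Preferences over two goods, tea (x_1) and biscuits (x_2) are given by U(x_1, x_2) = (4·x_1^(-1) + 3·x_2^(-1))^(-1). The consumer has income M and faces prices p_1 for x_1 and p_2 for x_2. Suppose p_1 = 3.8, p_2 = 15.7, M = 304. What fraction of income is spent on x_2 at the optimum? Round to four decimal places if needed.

From the CES first-order condition, (4/3)·(x_2/x_1)^(2) = p_1/p_2.
Solve for the ratio: x_2/x_1 = [(3/4)·p_1/p_2]^(0.5).
With the ratio pinned down, the budget gives x_1* = M/(p_1 + p_2·(x_2/x_1)) and x_2* = (x_2/x_1)·x_1*.
Numerically x_2/x_1 = 0.426062, so x_1* = 304/(3.8 + 15.7·0.426062) = 28.9823 and x_2* = 0.426062·28.9823 = 12.3482.
Expenditure on x_2: 15.7·12.3482 = 193.8674; share = 0.6377.

share on x_2 = 0.6377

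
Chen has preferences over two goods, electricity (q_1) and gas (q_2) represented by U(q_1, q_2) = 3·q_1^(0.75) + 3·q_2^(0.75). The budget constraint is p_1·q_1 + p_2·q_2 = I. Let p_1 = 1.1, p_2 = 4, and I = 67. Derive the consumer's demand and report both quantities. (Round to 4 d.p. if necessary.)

MRS = MU_q_1/MU_q_2 = (q_2/q_1)^(0.25). Set equal to p_1/p_2.
Hence q_2/q_1 = (p_1/p_2)^(1/(0.25)), i.e. raised to the 4 power.
Substitute q_2 = (q_2/q_1)·q_1 into the budget: q_1* = I/(p_1 + p_2·(q_2/q_1)).
Numerically q_2/q_1 = 0.005719, so q_1* = 67/(1.1 + 4·0.005719) = 59.6682 and q_2* = 0.005719·59.6682 = 0.3413.

q_1* = 59.6682, q_2* = 0.3413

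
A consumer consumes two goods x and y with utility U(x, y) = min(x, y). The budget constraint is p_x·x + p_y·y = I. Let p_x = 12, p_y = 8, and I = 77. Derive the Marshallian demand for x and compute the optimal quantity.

x* = 3.85

Leontief preferences: the optimum is at the kink where x/1 = y/1, i.e. y = x.
Budget: p_x·x + p_y·x = I, so (p_x + p_y)·x = I.
Demand: x*(p_x,p_y,I) = I/(p_x + p_y), y* = I/(p_x + p_y).
Here 12 + 8 = 20, giving x* = 3.85.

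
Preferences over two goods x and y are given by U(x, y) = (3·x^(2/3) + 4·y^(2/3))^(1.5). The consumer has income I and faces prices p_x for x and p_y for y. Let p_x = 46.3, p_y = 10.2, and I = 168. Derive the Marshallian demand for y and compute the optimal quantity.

Numerically y/x = 221.696414, so x* = 168/(46.3 + 10.2·221.696414) = 0.0728 and y* = 221.696414·0.0728 = 16.1401.

y* = 16.1401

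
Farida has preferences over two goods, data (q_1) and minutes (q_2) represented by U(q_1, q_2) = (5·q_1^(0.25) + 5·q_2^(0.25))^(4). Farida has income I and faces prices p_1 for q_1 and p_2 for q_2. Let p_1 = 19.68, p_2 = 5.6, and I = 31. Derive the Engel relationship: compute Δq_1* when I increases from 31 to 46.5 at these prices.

MRS = MU_q_1/MU_q_2 = (q_2/q_1)^(0.75). Set equal to p_1/p_2.
Hence q_2/q_1 = (p_1/p_2)^(1/(0.75)), i.e. raised to the 4/3 power.
Substitute q_2 = (q_2/q_1)·q_1 into the budget: q_1* = I/(p_1 + p_2·(q_2/q_1)).
Numerically q_2/q_1 = 5.34297, so q_1* = 31/(19.68 + 5.6·5.34297) = 0.625.
At I' = 46.5: q_1* = 0.9375. Change: 0.9375 − 0.625 = 0.3125.

Δq_1* = 0.3125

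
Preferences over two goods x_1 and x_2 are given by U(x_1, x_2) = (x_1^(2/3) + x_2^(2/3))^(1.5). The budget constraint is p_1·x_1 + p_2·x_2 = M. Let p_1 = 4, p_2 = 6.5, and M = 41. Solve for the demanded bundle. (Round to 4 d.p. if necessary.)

MRS = MU_x_1/MU_x_2 = (x_2/x_1)^(1/3). Set equal to p_1/p_2.
Hence x_2/x_1 = (p_1/p_2)^(1/(1/3)), i.e. raised to the 3 power.
With the ratio pinned down, the budget gives x_1* = M/(p_1 + p_2·(x_2/x_1)) and x_2* = (x_2/x_1)·x_1*.
Numerically x_2/x_1 = 0.233045, so x_1* = 41/(4 + 6.5·0.233045) = 7.4345 and x_2* = 0.233045·7.4345 = 1.7326.

x_1* = 7.4345, x_2* = 1.7326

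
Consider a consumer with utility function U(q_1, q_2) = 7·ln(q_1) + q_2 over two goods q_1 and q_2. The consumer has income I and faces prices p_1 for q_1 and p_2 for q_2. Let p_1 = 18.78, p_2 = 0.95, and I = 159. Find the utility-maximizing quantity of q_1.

q_1* = 0.3541

MU_q_1 = 7/q_1, MU_q_2 = 1. Tangency: 7/q_1 = p_1/p_2.
So q_1*(p_1,p_2) = 7·p_2/p_1, independent of income; and q_2* = (I − 7·p_2)/p_2.
At the given prices: q_1* = 7·0.95/18.78 = 0.3541.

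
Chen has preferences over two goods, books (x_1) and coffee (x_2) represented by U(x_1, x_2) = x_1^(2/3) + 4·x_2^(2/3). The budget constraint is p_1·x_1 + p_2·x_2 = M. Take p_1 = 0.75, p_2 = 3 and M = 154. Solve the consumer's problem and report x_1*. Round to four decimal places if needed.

With the ratio pinned down, the budget gives x_1* = M/(p_1 + p_2·(x_2/x_1)) and x_2* = (x_2/x_1)·x_1*.
Numerically x_2/x_1 = 1, so x_1* = 154/(0.75 + 3·1) = 41.0667.

x_1* = 41.0667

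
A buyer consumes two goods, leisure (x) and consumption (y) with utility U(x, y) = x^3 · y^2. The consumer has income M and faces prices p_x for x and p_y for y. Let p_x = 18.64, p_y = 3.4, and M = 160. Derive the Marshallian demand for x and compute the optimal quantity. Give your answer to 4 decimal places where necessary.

Demand: x*(p_x,p_y,M) = 0.6·M/p_x and y* = 0.4·M/p_y.
At p_x=18.64, p_y=3.4, M=160: x* = 0.6·160/18.64 = 5.1502.

x* = 5.1502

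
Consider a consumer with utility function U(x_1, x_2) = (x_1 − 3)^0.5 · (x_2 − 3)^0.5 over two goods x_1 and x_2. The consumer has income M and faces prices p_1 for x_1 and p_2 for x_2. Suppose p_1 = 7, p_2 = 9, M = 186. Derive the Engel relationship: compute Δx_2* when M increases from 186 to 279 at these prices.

Δx_2* = 5.1667

This is Cobb-Douglas in (x_1−3, x_2−3): tangency gives 0.5·p_2·(x_2−3) = 0.5·p_1·(x_1−3).
After buying the subsistence bundle (3, 3), a share 0.5 of the remaining income goes to x_1: x_1* = 3 + 0.5·(M − 3p_1 − 3p_2)/p_1.
Discretionary income = 186 − 3·7 − 3·9 = 138; x_2* = 3 + 0.5·138/9 = 10.6667.
At M' = 279: x_2* = 15.8333. Change: 15.8333 − 10.6667 = 5.1667.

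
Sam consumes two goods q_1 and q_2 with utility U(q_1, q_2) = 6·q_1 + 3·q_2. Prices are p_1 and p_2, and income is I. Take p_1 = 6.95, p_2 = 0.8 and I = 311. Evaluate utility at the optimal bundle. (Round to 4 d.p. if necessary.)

Numerically: q_1* = 0, q_2* = 388.75.
Utility at the optimum: U(0, 388.75) = 1166.25.

V = 1166.25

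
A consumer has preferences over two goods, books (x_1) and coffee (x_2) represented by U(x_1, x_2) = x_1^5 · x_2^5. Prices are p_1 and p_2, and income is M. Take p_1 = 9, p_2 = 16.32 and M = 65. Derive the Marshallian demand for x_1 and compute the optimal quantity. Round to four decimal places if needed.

Tangency: MRS = x_2/x_1 = p_1/p_2.
Rearranging, p_2·x_2 = p_1·x_1. Substituting into the budget gives p_1·x_1·(1 + 1) = M.
Demand: x_1*(p_1,p_2,M) = 0.5·M/p_1 and x_2* = 0.5·M/p_2.
At p_1=9, p_2=16.32, M=65: x_1* = 0.5·65/9 = 3.6111.

x_1* = 3.6111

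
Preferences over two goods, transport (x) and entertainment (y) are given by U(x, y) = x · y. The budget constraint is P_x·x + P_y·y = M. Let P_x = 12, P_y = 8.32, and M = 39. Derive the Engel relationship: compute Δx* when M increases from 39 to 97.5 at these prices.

The MRS is y/x. Set MRS = P_x/P_y.
So P_y·y = P_x·x; combined with the budget, a share 0.5 of income goes to x.
Demand: x*(P_x,P_y,M) = 0.5·M/P_x and y* = 0.5·M/P_y.
At P_x=12, P_y=8.32, M=39: x* = 0.5·39/12 = 1.625.
At M' = 97.5: x* = 4.0625. Change: 4.0625 − 1.625 = 2.4375.

Δx* = 2.4375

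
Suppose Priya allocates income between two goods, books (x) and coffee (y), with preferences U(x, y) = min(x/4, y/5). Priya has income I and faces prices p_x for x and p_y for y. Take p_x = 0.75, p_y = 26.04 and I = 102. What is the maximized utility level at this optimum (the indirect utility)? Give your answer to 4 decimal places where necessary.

V = 0.7658

Demand: x*(p_x,p_y,I) = 4·I/(4·p_x + 5·p_y), y* = 5·I/(4·p_x + 5·p_y).
Here 4·0.75 + 5·26.04 = 133.2, giving x* = 3.0631 and y* = 3.8288.
Utility at the optimum: U(3.0631, 3.8288) = 0.7658.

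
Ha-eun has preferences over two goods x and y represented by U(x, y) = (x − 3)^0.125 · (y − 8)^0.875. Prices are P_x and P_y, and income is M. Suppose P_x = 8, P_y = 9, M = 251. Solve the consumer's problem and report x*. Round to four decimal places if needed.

Let x' = x−3, y' = y−8. MRS = (1/7)·y'/x' = P_x/P_y.
Substituting into the budget: x* = 3 + 0.125·(M − 3·P_x − 8·P_y)/P_x, and y* = 8 + 0.875·(…)/P_y.
Discretionary income = 251 − 3·8 − 8·9 = 155; x* = 3 + 0.125·155/8 = 5.4219.

x* = 5.4219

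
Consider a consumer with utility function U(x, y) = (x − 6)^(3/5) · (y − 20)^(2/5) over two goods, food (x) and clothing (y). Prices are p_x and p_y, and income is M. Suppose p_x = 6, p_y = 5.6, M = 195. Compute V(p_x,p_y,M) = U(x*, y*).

V = 4.1082

MRS = (3/2)·(y−20)/(x−6). Tangency with p_x/p_y gives y−20 = (2/3)·(p_x/p_y)·(x−6).
Substituting into the budget: x* = 6 + 0.6·(M − 6·p_x − 20·p_y)/p_x, and y* = 20 + 0.4·(…)/p_y.
Discretionary income = 195 − 6·6 − 20·5.6 = 47; x* = 6 + 0.6·47/6 = 10.7; y* = 20 + 0.4·47/5.6 = 23.3571.
Utility at the optimum: U(10.7, 23.3571) = 4.1082.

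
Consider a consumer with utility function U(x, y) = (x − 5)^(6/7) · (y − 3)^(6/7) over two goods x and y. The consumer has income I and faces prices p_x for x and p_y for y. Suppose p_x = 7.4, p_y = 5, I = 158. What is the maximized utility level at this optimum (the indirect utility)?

MRS = (y−3)/(x−5). Tangency with p_x/p_y gives y−3 = (p_x/p_y)·(x−5).
After buying the subsistence bundle (5, 3), a share 0.5 of the remaining income goes to x: x* = 5 + 0.5·(I − 5p_x − 3p_y)/p_x.
Discretionary income = 158 − 5·7.4 − 3·5 = 106; x* = 5 + 0.5·106/7.4 = 12.1622; y* = 3 + 0.5·106/5 = 13.6.
Utility at the optimum: U(12.1622, 13.6) = 40.9005.

V = 40.9005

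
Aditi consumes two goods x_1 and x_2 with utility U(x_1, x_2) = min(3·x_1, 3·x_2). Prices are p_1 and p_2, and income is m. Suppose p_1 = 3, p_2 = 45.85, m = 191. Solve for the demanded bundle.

Leontief preferences: the optimum is at the kink where x_1/3 = x_2/3, i.e. x_2 = x_1.
Budget: p_1·x_1 + p_2·x_1 = m, so (3·p_1 + 3·p_2)·x_1 = 3·m.
Demand: x_1*(p_1,p_2,m) = 3·m/(3·p_1 + 3·p_2), x_2* = 3·m/(3·p_1 + 3·p_2).
Here 3·3 + 3·45.85 = 146.55, giving x_1* = 3.9099 and x_2* = 3.9099.

x_1* = 3.9099, x_2* = 3.9099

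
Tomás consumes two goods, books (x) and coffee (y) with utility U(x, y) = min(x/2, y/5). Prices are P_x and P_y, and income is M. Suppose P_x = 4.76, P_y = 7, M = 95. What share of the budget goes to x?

share on x = 0.2138

Here 2·4.76 + 5·7 = 44.52, giving x* = 4.2677 and y* = 10.6694.
Expenditure on x: 4.76·4.2677 = 20.3145; share = 0.2138.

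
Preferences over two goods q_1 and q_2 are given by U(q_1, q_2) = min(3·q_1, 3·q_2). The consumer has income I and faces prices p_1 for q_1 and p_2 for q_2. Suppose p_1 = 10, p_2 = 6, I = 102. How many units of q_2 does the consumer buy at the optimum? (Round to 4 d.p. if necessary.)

q_2* = 6.375

Leontief preferences: the optimum is at the kink where q_1/3 = q_2/3, i.e. q_2 = q_1.
Budget: p_1·q_1 + p_2·q_1 = I, so (3·p_1 + 3·p_2)·q_1 = 3·I.
Demand: q_1*(p_1,p_2,I) = 3·I/(3·p_1 + 3·p_2), q_2* = 3·I/(3·p_1 + 3·p_2).
Here 3·10 + 3·6 = 48, giving q_2* = 6.375.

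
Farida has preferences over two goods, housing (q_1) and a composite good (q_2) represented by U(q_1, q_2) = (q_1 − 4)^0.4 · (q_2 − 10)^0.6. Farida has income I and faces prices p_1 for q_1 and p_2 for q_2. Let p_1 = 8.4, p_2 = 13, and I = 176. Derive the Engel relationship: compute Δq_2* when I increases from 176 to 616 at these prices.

This is Cobb-Douglas in (q_1−4, q_2−10): tangency gives 0.4·p_2·(q_2−10) = 0.6·p_1·(q_1−4).
After buying the subsistence bundle (4, 10), a share 0.4 of the remaining income goes to q_1: q_1* = 4 + 0.4·(I − 4p_1 − 10p_2)/p_1.
Discretionary income = 176 − 4·8.4 − 10·13 = 12.4; q_2* = 10 + 0.6·12.4/13 = 10.5723.
At I' = 616: q_2* = 30.88. Change: 30.88 − 10.5723 = 20.3077.

Δq_2* = 20.3077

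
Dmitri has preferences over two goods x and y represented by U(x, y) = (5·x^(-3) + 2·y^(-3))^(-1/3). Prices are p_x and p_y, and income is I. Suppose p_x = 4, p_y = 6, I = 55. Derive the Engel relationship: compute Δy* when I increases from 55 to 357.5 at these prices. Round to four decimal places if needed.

From the CES first-order condition, (5/2)·(y/x)^(4) = p_x/p_y.
Solve for the ratio: y/x = [(2/5)·p_x/p_y]^(0.25).
With the ratio pinned down, the budget gives x* = I/(p_x + p_y·(y/x)) and y* = (y/x)·x*.
Numerically y/x = 0.718608, so x* = 55/(4 + 6·0.718608) = 6.6172 and y* = 0.718608·6.6172 = 4.7552.
At I' = 357.5: y* = 30.9087. Change: 30.9087 − 4.7552 = 26.1535.

Δy* = 26.1535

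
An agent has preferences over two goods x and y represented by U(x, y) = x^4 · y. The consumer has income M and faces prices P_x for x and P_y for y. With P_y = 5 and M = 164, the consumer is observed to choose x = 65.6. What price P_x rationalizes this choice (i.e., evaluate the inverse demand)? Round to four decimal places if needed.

The MRS is 4·y/x. Set MRS = P_x/P_y.
Rearranging, P_y·y = (1/4)·P_x·x. Substituting into the budget gives P_x·x·(1 + (1/4)) = M.
Demand: x*(P_x,P_y,M) = 0.8·M/P_x and y* = 0.2·M/P_y.
Set x* = 65.6 in the demand function and solve for P_x: P_x = 2.

P_x = 2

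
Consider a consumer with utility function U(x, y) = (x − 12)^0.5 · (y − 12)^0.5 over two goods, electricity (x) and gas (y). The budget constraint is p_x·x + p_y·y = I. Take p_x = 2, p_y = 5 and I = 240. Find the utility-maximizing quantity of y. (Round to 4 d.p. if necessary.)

After buying the subsistence bundle (12, 12), a share 0.5 of the remaining income goes to x: x* = 12 + 0.5·(I − 12p_x − 12p_y)/p_x.
Discretionary income = 240 − 12·2 − 12·5 = 156; y* = 12 + 0.5·156/5 = 27.6.

y* = 27.6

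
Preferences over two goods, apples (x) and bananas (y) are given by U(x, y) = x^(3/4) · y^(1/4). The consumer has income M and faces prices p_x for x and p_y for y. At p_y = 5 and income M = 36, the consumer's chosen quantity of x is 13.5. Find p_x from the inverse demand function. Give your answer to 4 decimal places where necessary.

The MRS is 3·y/x. Set MRS = p_x/p_y.
Rearranging, p_y·y = (1/3)·p_x·x. Substituting into the budget gives p_x·x·(1 + (1/3)) = M.
Demand: x*(p_x,p_y,M) = 0.75·M/p_x and y* = 0.25·M/p_y.
Set x* = 13.5 in the demand function and solve for p_x: p_x = 2.

p_x = 2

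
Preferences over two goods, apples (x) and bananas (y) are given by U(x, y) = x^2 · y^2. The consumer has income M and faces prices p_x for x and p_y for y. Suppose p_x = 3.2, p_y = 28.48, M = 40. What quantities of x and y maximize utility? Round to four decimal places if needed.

MU_x/MU_y = (2·y)/(2·x); tangency sets this equal to p_x/p_y.
Rearranging, p_y·y = p_x·x. Substituting into the budget gives p_x·x·(1 + 1) = M.
Demand: x*(p_x,p_y,M) = 0.5·M/p_x and y* = 0.5·M/p_y.
At p_x=3.2, p_y=28.48, M=40: x* = 0.5·40/3.2 = 6.25, y* = 0.7022.

x* = 6.25, y* = 0.7022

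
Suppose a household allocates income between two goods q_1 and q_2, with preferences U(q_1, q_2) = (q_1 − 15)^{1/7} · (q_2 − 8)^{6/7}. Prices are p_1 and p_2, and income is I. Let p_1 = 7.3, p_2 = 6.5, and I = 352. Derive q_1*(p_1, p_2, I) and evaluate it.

After buying the subsistence bundle (15, 8), a share 1/7 of the remaining income goes to q_1: q_1* = 15 + 1/7·(I − 15p_1 − 8p_2)/p_1.
Discretionary income = 352 − 15·7.3 − 8·6.5 = 190.5; q_1* = 15 + 1/7·190.5/7.3 = 18.728.

q_1* = 18.728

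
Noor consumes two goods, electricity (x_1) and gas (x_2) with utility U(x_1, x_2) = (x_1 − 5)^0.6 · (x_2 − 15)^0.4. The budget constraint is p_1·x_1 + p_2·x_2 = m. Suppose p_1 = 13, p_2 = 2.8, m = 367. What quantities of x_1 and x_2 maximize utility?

x_1* = 17, x_2* = 52.1429

Substituting into the budget: x_1* = 5 + 0.6·(m − 5·p_1 − 15·p_2)/p_1, and x_2* = 15 + 0.4·(…)/p_2.
Discretionary income = 367 − 5·13 − 15·2.8 = 260; x_1* = 5 + 0.6·260/13 = 17; x_2* = 15 + 0.4·260/2.8 = 52.1429.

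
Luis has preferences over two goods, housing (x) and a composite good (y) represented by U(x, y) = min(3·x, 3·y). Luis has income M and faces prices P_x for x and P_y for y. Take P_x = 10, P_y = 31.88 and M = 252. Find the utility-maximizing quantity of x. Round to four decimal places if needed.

x* = 6.0172

With perfect complements, no substitution: consume in ratio x:y = 3:3.
Budget: P_x·x + P_y·x = M, so (3·P_x + 3·P_y)·x = 3·M.
Demand: x*(P_x,P_y,M) = 3·M/(3·P_x + 3·P_y), y* = 3·M/(3·P_x + 3·P_y).
Here 3·10 + 3·31.88 = 125.64, giving x* = 6.0172.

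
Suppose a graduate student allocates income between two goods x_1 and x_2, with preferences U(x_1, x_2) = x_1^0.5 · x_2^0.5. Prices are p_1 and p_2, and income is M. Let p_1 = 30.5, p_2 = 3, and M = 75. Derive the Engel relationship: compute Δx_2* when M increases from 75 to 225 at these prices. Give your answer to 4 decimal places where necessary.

Δx_2* = 25

At p_1=30.5, p_2=3, M=75: x_2* = 0.5·75/3 = 12.5.
At M' = 225: x_2* = 37.5. Change: 37.5 − 12.5 = 25.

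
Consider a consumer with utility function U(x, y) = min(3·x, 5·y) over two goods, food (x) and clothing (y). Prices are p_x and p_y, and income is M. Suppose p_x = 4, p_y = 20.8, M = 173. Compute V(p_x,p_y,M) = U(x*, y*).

Leontief preferences: the optimum is at the kink where x/5 = y/3, i.e. y = (3/5)·x.
Budget: p_x·x + p_y·(3/5)·x = M, so (5·p_x + 3·p_y)·x = 5·M.
Demand: x*(p_x,p_y,M) = 5·M/(5·p_x + 3·p_y), y* = 3·M/(5·p_x + 3·p_y).
Here 5·4 + 3·20.8 = 82.4, giving x* = 10.4976 and y* = 6.2985.
Utility at the optimum: U(10.4976, 6.2985) = 31.4927.

V = 31.4927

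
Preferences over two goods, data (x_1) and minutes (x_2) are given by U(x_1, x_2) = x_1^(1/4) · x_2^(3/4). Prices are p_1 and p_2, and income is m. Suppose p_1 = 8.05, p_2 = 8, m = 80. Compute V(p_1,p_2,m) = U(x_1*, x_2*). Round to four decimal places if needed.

Demand: x_1*(p_1,p_2,m) = 0.25·m/p_1 and x_2* = 0.75·m/p_2.
At p_1=8.05, p_2=8, m=80: x_1* = 0.25·80/8.05 = 2.4845, x_2* = 7.5.
Utility at the optimum: U(2.4845, 7.5) = 5.6899.

V = 5.6899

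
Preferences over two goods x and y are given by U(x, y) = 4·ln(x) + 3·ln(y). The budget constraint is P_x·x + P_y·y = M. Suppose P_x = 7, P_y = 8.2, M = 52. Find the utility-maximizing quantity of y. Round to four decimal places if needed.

y* = 2.7178

Demand: x*(P_x,P_y,M) = 4/7·M/P_x and y* = 3/7·M/P_y.
At P_x=7, P_y=8.2, M=52: y* = 3/7·52/8.2 = 2.7178.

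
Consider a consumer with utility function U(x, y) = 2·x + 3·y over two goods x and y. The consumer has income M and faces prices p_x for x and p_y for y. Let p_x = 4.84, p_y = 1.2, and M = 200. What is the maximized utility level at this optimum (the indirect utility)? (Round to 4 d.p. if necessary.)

Linear utility — the consumer picks whichever good has higher MU/price: 2/4.84 = 0.4132 vs 3/1.2 = 2.5.
y gives more utility per dollar, so spend all income on y: y* = M/p_y, x* = 0.
Numerically: x* = 0, y* = 166.6667.
Utility at the optimum: U(0, 166.6667) = 500.

V = 500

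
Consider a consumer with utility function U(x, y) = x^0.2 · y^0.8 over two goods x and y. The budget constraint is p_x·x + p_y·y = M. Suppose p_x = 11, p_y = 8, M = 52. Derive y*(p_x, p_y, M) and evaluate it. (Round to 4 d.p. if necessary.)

y* = 5.2

MU_x/MU_y = (0.2·y)/(0.8·x); tangency sets this equal to p_x/p_y.
Rearranging, p_y·y = 4·p_x·x. Substituting into the budget gives p_x·x·(1 + 4) = M.
Demand: x*(p_x,p_y,M) = 0.2·M/p_x and y* = 0.8·M/p_y.
At p_x=11, p_y=8, M=52: y* = 0.8·52/8 = 5.2.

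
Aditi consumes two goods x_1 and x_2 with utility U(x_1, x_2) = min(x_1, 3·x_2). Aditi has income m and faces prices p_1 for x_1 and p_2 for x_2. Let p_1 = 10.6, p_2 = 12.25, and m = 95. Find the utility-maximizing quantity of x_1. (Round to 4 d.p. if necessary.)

x_1* = 6.4699

Leontief preferences: the optimum is at the kink where x_1/3 = x_2/1, i.e. x_2 = (1/3)·x_1.
Budget: p_1·x_1 + p_2·(1/3)·x_1 = m, so (3·p_1 + p_2)·x_1 = 3·m.
Demand: x_1*(p_1,p_2,m) = 3·m/(3·p_1 + p_2), x_2* = m/(3·p_1 + p_2).
Here 3·10.6 + 12.25 = 44.05, giving x_1* = 6.4699.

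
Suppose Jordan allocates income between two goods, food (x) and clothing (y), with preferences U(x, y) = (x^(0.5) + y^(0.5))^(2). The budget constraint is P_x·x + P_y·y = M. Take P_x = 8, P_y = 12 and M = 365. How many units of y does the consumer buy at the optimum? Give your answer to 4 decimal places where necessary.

y* = 12.1667

From the CES first-order condition, (y/x)^(0.5) = P_x/P_y.
Hence y/x = (P_x/P_y)^(1/(0.5)), i.e. raised to the 2 power.
With the ratio pinned down, the budget gives x* = M/(P_x + P_y·(y/x)) and y* = (y/x)·x*.
Numerically y/x = 0.444444, so x* = 365/(8 + 12·0.444444) = 27.375 and y* = 0.444444·27.375 = 12.1667.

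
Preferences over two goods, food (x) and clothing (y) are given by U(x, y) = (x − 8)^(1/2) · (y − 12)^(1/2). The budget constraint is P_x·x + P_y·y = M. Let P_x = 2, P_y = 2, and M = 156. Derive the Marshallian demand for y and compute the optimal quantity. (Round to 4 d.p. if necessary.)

Substituting into the budget: x* = 8 + 0.5·(M − 8·P_x − 12·P_y)/P_x, and y* = 12 + 0.5·(…)/P_y.
Discretionary income = 156 − 8·2 − 12·2 = 116; y* = 12 + 0.5·116/2 = 41.

y* = 41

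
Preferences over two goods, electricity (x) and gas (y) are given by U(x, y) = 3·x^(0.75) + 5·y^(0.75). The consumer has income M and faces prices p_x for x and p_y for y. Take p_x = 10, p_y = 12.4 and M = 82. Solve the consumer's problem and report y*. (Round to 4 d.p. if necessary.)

MRS = MU_x/MU_y = (3/5)·(y/x)^(0.25). Set equal to p_x/p_y.
Hence y/x = ((5/3)·p_x/p_y)^(1/(0.25)), i.e. raised to the 4 power.
Substitute y = (y/x)·x into the budget: x* = M/(p_x + p_y·(y/x)).
Numerically y/x = 3.263685, so x* = 82/(10 + 12.4·3.263685) = 1.6247 and y* = 3.263685·1.6247 = 5.3026.

y* = 5.3026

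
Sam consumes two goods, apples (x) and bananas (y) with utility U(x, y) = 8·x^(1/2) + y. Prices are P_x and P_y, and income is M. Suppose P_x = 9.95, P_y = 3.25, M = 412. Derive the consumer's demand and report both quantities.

Utility is quasi-linear in y; the FOC for x is 4/√x = P_x/P_y.
Thus x* = (4·P_y/P_x)² — independent of M — with the rest of income spent on y.
Plugging in: x* = (4·3.25/9.95)² = 1.707, y* = 121.5431.

x* = 1.707, y* = 121.5431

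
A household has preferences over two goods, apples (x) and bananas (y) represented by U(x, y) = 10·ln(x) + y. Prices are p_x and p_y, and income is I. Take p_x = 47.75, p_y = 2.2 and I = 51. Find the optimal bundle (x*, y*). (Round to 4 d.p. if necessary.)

At the given prices: x* = 10·2.2/47.75 = 0.4607, and y* = 13.1818.

x* = 0.4607, y* = 13.1818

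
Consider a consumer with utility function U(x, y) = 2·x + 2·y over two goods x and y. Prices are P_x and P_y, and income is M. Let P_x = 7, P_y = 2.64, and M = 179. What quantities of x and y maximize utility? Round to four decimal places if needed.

Perfect substitutes: compare marginal utility per dollar. 2/P_x vs 2/P_y → 0.2857 vs 0.7576.
y gives more utility per dollar, so spend all income on y: y* = M/P_y, x* = 0.
Numerically: x* = 0, y* = 67.803.

x* = 0, y* = 67.803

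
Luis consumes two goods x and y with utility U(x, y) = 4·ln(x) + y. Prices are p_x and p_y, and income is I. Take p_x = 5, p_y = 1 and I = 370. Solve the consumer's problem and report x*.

Set MRS = p_x/p_y: (4/x)/1 = p_x/p_y.
So x*(p_x,p_y) = 4·p_y/p_x, independent of income; and y* = (I − 4·p_y)/p_y.
At the given prices: x* = 4·1/5 = 0.8.

x* = 0.8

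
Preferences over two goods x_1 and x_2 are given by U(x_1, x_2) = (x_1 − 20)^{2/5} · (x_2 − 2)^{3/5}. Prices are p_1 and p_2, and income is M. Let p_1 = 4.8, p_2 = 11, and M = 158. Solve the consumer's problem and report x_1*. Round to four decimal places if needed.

Let x_1' = x_1−20, x_2' = x_2−2. MRS = (2/3)·x_2'/x_1' = p_1/p_2.
After buying the subsistence bundle (20, 2), a share 0.4 of the remaining income goes to x_1: x_1* = 20 + 0.4·(M − 20p_1 − 2p_2)/p_1.
Discretionary income = 158 − 20·4.8 − 2·11 = 40; x_1* = 20 + 0.4·40/4.8 = 23.3333.

x_1* = 23.3333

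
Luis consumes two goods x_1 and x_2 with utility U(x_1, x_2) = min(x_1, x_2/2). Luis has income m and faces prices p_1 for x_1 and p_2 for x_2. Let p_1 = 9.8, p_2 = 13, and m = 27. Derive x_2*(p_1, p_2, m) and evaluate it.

Leontief preferences: the optimum is at the kink where x_1/1 = x_2/2, i.e. x_2 = 2·x_1.
Budget: p_1·x_1 + p_2·2·x_1 = m, so (p_1 + 2·p_2)·x_1 = m.
Demand: x_1*(p_1,p_2,m) = m/(p_1 + 2·p_2), x_2* = 2·m/(p_1 + 2·p_2).
Here 9.8 + 2·13 = 35.8, giving x_2* = 1.5084.

x_2* = 1.5084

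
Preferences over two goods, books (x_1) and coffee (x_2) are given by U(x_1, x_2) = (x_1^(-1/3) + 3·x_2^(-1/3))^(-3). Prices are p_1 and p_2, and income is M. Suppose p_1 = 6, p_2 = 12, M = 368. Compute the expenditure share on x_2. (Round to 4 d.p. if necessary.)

share on x_2 = 0.7305

Numerically x_2/x_1 = 1.355403, so x_1* = 368/(6 + 12·1.355403) = 16.5283 and x_2* = 1.355403·16.5283 = 22.4025.
Expenditure on x_2: 12·22.4025 = 268.8302; share = 0.7305.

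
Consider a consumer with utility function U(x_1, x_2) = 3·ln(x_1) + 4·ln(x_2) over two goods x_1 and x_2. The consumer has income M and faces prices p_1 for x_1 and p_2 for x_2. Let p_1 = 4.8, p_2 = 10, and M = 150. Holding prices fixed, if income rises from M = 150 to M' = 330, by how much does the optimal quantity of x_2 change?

The MRS is (3/4)·x_2/x_1. Set MRS = p_1/p_2.
Rearranging, p_2·x_2 = (4/3)·p_1·x_1. Substituting into the budget gives p_1·x_1·(1 + (4/3)) = M.
Demand: x_1*(p_1,p_2,M) = 3/7·M/p_1 and x_2* = 4/7·M/p_2.
At p_1=4.8, p_2=10, M=150: x_2* = 4/7·150/10 = 8.5714.
At M' = 330: x_2* = 18.8571. Change: 18.8571 − 8.5714 = 10.2857.

Δx_2* = 10.2857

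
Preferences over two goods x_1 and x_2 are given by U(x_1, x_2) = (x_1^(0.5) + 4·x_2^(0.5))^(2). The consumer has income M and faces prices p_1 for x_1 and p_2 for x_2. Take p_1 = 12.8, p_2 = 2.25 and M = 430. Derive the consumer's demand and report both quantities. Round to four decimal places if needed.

x_1* = 0.3651, x_2* = 189.0343

From the CES first-order condition, (1/4)·(x_2/x_1)^(0.5) = p_1/p_2.
Solve for the ratio: x_2/x_1 = [4·p_1/p_2]^(2).
Substitute x_2 = (x_2/x_1)·x_1 into the budget: x_1* = M/(p_1 + p_2·(x_2/x_1)).
Numerically x_2/x_1 = 517.815309, so x_1* = 430/(12.8 + 2.25·517.815309) = 0.3651 and x_2* = 517.815309·0.3651 = 189.0343.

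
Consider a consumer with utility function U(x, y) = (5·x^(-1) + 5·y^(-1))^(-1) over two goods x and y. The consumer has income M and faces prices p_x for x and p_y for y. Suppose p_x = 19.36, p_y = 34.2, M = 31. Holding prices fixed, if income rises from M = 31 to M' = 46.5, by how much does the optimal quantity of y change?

Δy* = 0.2586

From the CES first-order condition, (y/x)^(2) = p_x/p_y.
Hence y/x = (p_x/p_y)^(1/(2)), i.e. raised to the 0.5 power.
With the ratio pinned down, the budget gives x* = M/(p_x + p_y·(y/x)) and y* = (y/x)·x*.
Numerically y/x = 0.752384, so x* = 31/(19.36 + 34.2·0.752384) = 0.6875 and y* = 0.752384·0.6875 = 0.5173.
At M' = 46.5: y* = 0.7759. Change: 0.7759 − 0.5173 = 0.2586.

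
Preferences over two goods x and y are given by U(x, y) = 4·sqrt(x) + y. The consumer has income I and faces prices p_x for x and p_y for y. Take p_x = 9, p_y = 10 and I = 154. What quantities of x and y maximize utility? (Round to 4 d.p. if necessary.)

Set MRS = p_x/p_y: 2·x^(−1/2) = p_x/p_y.
Thus x* = (2·p_y/p_x)² — independent of I — with the rest of income spent on y.
Plugging in: x* = (2·10/9)² = 4.9383, y* = 10.9556.

x* = 4.9383, y* = 10.9556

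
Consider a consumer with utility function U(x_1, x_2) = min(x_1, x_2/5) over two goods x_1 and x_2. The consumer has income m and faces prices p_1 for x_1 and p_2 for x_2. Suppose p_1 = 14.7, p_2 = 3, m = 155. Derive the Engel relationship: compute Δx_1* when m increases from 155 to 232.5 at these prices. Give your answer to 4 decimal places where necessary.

Δx_1* = 2.6094

With perfect complements, no substitution: consume in ratio x_1:x_2 = 1:5.
Budget: p_1·x_1 + p_2·5·x_1 = m, so (p_1 + 5·p_2)·x_1 = m.
Demand: x_1*(p_1,p_2,m) = m/(p_1 + 5·p_2), x_2* = 5·m/(p_1 + 5·p_2).
Here 14.7 + 5·3 = 29.7, giving x_1* = 5.2189.
At m' = 232.5: x_1* = 7.8283. Change: 7.8283 − 5.2189 = 2.6094.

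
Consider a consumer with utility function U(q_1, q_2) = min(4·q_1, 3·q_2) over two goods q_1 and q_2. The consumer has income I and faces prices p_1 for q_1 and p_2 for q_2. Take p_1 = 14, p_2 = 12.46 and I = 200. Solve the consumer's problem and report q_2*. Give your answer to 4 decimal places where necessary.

Leontief preferences: the optimum is at the kink where q_1/3 = q_2/4, i.e. q_2 = (4/3)·q_1.
Budget: p_1·q_1 + p_2·(4/3)·q_1 = I, so (3·p_1 + 4·p_2)·q_1 = 3·I.
Demand: q_1*(p_1,p_2,I) = 3·I/(3·p_1 + 4·p_2), q_2* = 4·I/(3·p_1 + 4·p_2).
Here 3·14 + 4·12.46 = 91.84, giving q_2* = 8.7108.

q_2* = 8.7108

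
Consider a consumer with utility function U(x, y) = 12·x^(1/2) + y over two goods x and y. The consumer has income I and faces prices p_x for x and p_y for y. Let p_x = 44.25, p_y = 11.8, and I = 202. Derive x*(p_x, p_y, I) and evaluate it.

Set MRS = p_x/p_y: 6·x^(−1/2) = p_x/p_y.
Thus x* = (6·p_y/p_x)² — independent of I — with the rest of income spent on y.
Plugging in: x* = (6·11.8/44.25)² = 2.56.

x* = 2.56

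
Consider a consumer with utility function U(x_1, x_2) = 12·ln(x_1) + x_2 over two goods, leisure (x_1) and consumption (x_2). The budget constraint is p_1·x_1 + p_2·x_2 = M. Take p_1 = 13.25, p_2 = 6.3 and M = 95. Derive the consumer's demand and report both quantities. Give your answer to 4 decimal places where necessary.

x_1* = 5.7057, x_2* = 3.0794

MU_x_1 = 12/x_1, MU_x_2 = 1. Tangency: 12/x_1 = p_1/p_2.
So x_1*(p_1,p_2) = 12·p_2/p_1, independent of income; and x_2* = (M − 12·p_2)/p_2.
At the given prices: x_1* = 12·6.3/13.25 = 5.7057, and x_2* = 3.0794.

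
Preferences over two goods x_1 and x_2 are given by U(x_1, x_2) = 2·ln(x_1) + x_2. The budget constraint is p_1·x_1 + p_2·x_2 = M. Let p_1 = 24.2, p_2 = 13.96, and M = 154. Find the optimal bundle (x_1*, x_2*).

x_1* = 1.1537, x_2* = 9.0315

Set MRS = p_1/p_2: (2/x_1)/1 = p_1/p_2.
So x_1*(p_1,p_2) = 2·p_2/p_1, independent of income; and x_2* = (M − 2·p_2)/p_2.
At the given prices: x_1* = 2·13.96/24.2 = 1.1537, and x_2* = 9.0315.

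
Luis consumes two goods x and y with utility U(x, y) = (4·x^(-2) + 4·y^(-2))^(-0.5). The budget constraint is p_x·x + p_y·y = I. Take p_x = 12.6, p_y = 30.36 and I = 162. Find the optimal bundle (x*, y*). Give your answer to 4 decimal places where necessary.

MRS = MU_x/MU_y = (y/x)^(3). Set equal to p_x/p_y.
Solve for the ratio: y/x = [p_x/p_y]^(1/3).
With the ratio pinned down, the budget gives x* = I/(p_x + p_y·(y/x)) and y* = (y/x)·x*.
Numerically y/x = 0.745915, so x* = 162/(12.6 + 30.36·0.745915) = 4.5963 and y* = 0.745915·4.5963 = 3.4284.

x* = 4.5963, y* = 3.4284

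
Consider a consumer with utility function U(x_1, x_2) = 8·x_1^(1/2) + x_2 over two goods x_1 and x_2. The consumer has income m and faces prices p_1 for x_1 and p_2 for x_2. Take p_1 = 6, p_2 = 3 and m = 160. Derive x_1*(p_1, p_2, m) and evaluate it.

x_1* = 4

Utility is quasi-linear in x_2; the FOC for x_1 is 4/√x_1 = p_1/p_2.
Thus x_1* = (4·p_2/p_1)² — independent of m — with the rest of income spent on x_2.
Plugging in: x_1* = (4·3/6)² = 4.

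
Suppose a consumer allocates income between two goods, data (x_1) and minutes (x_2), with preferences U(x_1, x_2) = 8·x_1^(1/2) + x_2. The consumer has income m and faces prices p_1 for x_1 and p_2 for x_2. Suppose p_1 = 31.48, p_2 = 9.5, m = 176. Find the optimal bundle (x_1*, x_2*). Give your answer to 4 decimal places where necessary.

x_1* = 1.4571, x_2* = 13.6979

Utility is quasi-linear in x_2; the FOC for x_1 is 4/√x_1 = p_1/p_2.
Solve: √x_1 = 4·p_2/p_1, so x_1*(p_1,p_2) = (4·p_2/p_1)², and x_2* = (m − p_1·x_1*)/p_2.
Plugging in: x_1* = (4·9.5/31.48)² = 1.4571, x_2* = 13.6979.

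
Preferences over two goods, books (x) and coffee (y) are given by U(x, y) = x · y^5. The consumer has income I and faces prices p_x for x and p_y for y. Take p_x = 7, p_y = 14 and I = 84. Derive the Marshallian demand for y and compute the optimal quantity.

Demand: x*(p_x,p_y,I) = 1/6·I/p_x and y* = 5/6·I/p_y.
At p_x=7, p_y=14, I=84: y* = 5/6·84/14 = 5.

y* = 5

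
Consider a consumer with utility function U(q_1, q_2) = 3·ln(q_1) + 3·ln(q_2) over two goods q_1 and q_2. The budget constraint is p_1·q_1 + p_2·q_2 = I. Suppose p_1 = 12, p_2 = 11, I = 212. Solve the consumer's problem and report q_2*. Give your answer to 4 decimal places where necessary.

q_2* = 9.6364

The MRS is q_2/q_1. Set MRS = p_1/p_2.
Rearranging, p_2·q_2 = p_1·q_1. Substituting into the budget gives p_1·q_1·(1 + 1) = I.
Demand: q_1*(p_1,p_2,I) = 0.5·I/p_1 and q_2* = 0.5·I/p_2.
At p_1=12, p_2=11, I=212: q_2* = 0.5·212/11 = 9.6364.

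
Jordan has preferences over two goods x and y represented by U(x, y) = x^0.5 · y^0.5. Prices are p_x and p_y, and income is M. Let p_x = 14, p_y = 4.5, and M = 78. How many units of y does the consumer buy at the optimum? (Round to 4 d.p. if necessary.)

Demand: x*(p_x,p_y,M) = 0.5·M/p_x and y* = 0.5·M/p_y.
At p_x=14, p_y=4.5, M=78: y* = 0.5·78/4.5 = 8.6667.

y* = 8.6667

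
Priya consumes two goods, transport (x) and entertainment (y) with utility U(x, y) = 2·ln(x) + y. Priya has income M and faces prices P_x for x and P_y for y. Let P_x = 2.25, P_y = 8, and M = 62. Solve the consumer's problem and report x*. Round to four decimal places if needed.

MU_x = 2/x, MU_y = 1. Tangency: 2/x = P_x/P_y.
So x*(P_x,P_y) = 2·P_y/P_x, independent of income; and y* = (M − 2·P_y)/P_y.
At the given prices: x* = 2·8/2.25 = 7.1111.

x* = 7.1111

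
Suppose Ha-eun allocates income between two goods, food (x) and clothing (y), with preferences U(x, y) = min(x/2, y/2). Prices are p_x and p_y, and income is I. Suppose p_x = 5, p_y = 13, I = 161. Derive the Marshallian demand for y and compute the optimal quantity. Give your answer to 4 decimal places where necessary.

y* = 8.9444

With perfect complements, no substitution: consume in ratio x:y = 2:2.
Budget: p_x·x + p_y·x = I, so (2·p_x + 2·p_y)·x = 2·I.
Demand: x*(p_x,p_y,I) = 2·I/(2·p_x + 2·p_y), y* = 2·I/(2·p_x + 2·p_y).
Here 2·5 + 2·13 = 36, giving y* = 8.9444.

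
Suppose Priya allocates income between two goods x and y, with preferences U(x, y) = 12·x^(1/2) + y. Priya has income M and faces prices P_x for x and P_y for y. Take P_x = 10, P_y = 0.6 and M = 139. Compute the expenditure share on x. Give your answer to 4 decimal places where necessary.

Solve: √x = 6·P_y/P_x, so x*(P_x,P_y) = (6·P_y/P_x)², and y* = (M − P_x·x*)/P_y.
Plugging in: x* = (6·0.6/10)² = 0.1296, y* = 229.5067.
Expenditure on x: 10·0.1296 = 1.296; share = 0.0093.

share on x = 0.0093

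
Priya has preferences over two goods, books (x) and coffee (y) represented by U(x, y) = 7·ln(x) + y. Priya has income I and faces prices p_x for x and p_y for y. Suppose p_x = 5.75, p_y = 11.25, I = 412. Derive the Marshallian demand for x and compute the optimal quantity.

At the given prices: x* = 7·11.25/5.75 = 13.6957.

x* = 13.6957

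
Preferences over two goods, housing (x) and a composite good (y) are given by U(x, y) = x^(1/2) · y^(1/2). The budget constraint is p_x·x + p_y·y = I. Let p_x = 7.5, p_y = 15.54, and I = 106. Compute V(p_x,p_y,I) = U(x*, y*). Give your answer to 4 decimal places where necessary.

Tangency: MRS = y/x = p_x/p_y.
So 0.5·p_y·y = 0.5·p_x·x; combined with the budget, a share 0.5 of income goes to x.
Demand: x*(p_x,p_y,I) = 0.5·I/p_x and y* = 0.5·I/p_y.
At p_x=7.5, p_y=15.54, I=106: x* = 0.5·106/7.5 = 7.0667, y* = 3.4106.
Utility at the optimum: U(7.0667, 3.4106) = 4.9093.

V = 4.9093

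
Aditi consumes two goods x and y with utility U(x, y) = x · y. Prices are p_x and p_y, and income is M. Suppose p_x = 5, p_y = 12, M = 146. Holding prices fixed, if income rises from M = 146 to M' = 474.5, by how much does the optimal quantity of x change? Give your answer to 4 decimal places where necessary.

Tangency: MRS = y/x = p_x/p_y.
So p_y·y = p_x·x; combined with the budget, a share 0.5 of income goes to x.
Demand: x*(p_x,p_y,M) = 0.5·M/p_x and y* = 0.5·M/p_y.
At p_x=5, p_y=12, M=146: x* = 0.5·146/5 = 14.6.
At M' = 474.5: x* = 47.45. Change: 47.45 − 14.6 = 32.85.

Δx* = 32.85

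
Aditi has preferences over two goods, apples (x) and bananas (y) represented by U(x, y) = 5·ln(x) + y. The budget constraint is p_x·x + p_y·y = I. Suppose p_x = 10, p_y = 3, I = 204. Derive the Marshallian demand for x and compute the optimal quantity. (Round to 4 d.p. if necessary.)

x* = 1.5

MU_x = 5/x, MU_y = 1. Tangency: 5/x = p_x/p_y.
So x*(p_x,p_y) = 5·p_y/p_x, independent of income; and y* = (I − 5·p_y)/p_y.
At the given prices: x* = 5·3/10 = 1.5.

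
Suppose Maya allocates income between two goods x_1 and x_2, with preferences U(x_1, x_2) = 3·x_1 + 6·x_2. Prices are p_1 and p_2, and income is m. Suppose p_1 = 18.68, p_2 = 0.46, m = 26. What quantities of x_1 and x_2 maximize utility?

Linear utility — the consumer picks whichever good has higher MU/price: 3/18.68 = 0.1606 vs 6/0.46 = 13.0435.
x_2 gives more utility per dollar, so spend all income on x_2: x_2* = m/p_2, x_1* = 0.
Numerically: x_1* = 0, x_2* = 56.5217.

x_1* = 0, x_2* = 56.5217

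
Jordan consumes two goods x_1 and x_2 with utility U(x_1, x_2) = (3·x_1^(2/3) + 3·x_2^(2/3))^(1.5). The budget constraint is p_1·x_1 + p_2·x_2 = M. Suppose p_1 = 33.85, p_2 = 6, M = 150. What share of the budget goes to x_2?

MU_x_1 ∝ 3·x_1^(-1/3), MU_x_2 ∝ 3·x_2^(-1/3), so MRS = (x_2/x_1)^(1/3) = p_1/p_2.
Hence x_2/x_1 = (p_1/p_2)^(1/(1/3)), i.e. raised to the 3 power.
With the ratio pinned down, the budget gives x_1* = M/(p_1 + p_2·(x_2/x_1)) and x_2* = (x_2/x_1)·x_1*.
Numerically x_2/x_1 = 179.565239, so x_1* = 150/(33.85 + 6·179.565239) = 0.135 and x_2* = 179.565239·0.135 = 24.2385.
Expenditure on x_2: 6·24.2385 = 145.4308; share = 0.9695.

share on x_2 = 0.9695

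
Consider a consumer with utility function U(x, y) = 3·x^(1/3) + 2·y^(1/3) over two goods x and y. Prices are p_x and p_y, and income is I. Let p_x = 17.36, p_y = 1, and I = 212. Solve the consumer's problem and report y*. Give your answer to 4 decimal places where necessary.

y* = 147.128

MU_x ∝ 3·x^(-2/3), MU_y ∝ 2·y^(-2/3), so MRS = (3/2)·(y/x)^(2/3) = p_x/p_y.
Solve for the ratio: y/x = [(2/3)·p_x/p_y]^(1.5).
With the ratio pinned down, the budget gives x* = I/(p_x + p_y·(y/x)) and y* = (y/x)·x*.
Numerically y/x = 39.37202, so x* = 212/(17.36 + 1·39.37202) = 3.7369 and y* = 39.37202·3.7369 = 147.128.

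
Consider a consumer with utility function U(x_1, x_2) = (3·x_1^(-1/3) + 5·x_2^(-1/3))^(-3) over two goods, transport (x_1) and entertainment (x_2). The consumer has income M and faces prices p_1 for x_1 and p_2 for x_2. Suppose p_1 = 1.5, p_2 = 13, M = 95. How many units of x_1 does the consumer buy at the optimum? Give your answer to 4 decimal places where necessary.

MU_x_1 ∝ 3·x_1^(-4/3), MU_x_2 ∝ 5·x_2^(-4/3), so MRS = (3/5)·(x_2/x_1)^(4/3) = p_1/p_2.
Solve for the ratio: x_2/x_1 = [(5/3)·p_1/p_2]^(0.75).
With the ratio pinned down, the budget gives x_1* = M/(p_1 + p_2·(x_2/x_1)) and x_2* = (x_2/x_1)·x_1*.
Numerically x_2/x_1 = 0.290401, so x_1* = 95/(1.5 + 13·0.290401) = 18.0088.

x_1* = 18.0088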